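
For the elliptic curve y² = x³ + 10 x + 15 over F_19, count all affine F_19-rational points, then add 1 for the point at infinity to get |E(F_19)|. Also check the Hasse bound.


Affine points = {(1, 8), (1, 11), (2, 9), (2, 10), (4, 9), (4, 10), (5, 0), (6, 5), (6, 14), (9, 6), (9, 13), (12, 1), (12, 18), (13, 9), (13, 10), (14, 7), (14, 12), (15, 5), (15, 14), (17, 5), (17, 14), (18, 2), (18, 17)}; affine count = 23; |E(F_19)| = 24.

Discriminant check: Δ ∝ 4a³ + 27b² = 4·10³ + 27·15² = 4·1000 + 27·225 ≡ 5 (mod 19). Nonzero ⇒ E is nonsingular.
For each x ∈ F_19, compute rhs = x³ + 10·x + 15 mod 19, then count y ∈ F_19 with y² ≡ rhs.
  x = 0: rhs = 15, matching y values: none (0 points).
  x = 1: rhs = 7, matching y values: 8, 11 (2 points).
  x = 2: rhs = 5, matching y values: 9, 10 (2 points).
  x = 3: rhs = 15, matching y values: none (0 points).
  x = 4: rhs = 5, matching y values: 9, 10 (2 points).
  x = 5: rhs = 0, matching y values: 0 (1 points).
  x = 6: rhs = 6, matching y values: 5, 14 (2 points).
  x = 7: rhs = 10, matching y values: none (0 points).
  x = 8: rhs = 18, matching y values: none (0 points).
  x = 9: rhs = 17, matching y values: 6, 13 (2 points).
  x = 10: rhs = 13, matching y values: none (0 points).
  x = 11: rhs = 12, matching y values: none (0 points).
  x = 12: rhs = 1, matching y values: 1, 18 (2 points).
  x = 13: rhs = 5, matching y values: 9, 10 (2 points).
  x = 14: rhs = 11, matching y values: 7, 12 (2 points).
  x = 15: rhs = 6, matching y values: 5, 14 (2 points).
  x = 16: rhs = 15, matching y values: none (0 points).
  x = 17: rhs = 6, matching y values: 5, 14 (2 points).
  x = 18: rhs = 4, matching y values: 2, 17 (2 points).
Total affine count: 23.
Full point count |E(F_19)| = 23 + 1 = 24.
Hasse bound: |24 − (19+1)| = |4| = 4 ≤ 2√19 ≈ 8.7178 ✓.


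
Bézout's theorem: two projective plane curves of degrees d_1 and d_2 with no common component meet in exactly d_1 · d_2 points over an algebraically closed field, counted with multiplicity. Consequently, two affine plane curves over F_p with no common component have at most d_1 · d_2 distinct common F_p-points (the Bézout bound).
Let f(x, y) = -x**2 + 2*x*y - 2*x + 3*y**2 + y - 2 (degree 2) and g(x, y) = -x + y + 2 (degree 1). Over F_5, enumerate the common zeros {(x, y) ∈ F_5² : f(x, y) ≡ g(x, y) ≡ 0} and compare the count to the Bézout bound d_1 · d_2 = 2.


Common zeros: {(1, 4), (2, 0)}; count = 2; Bézout bound = 2.

deg(f) = 2, deg(g) = 1, so Bézout bound = 2.
Scan x ∈ F_5. For each x, list the y ∈ F_5 with f(x, y) ≡ 0 and those with g(x, y) ≡ 0 (mod 5); the common zeros in that column are the intersection.
  x = 0: f ≡ 0 at y ∈ {4}; g ≡ 0 at y ∈ {3}; common: ∅.
  x = 1: f ≡ 0 at y ∈ {0, 4}; g ≡ 0 at y ∈ {4}; common: {4}.
  x = 2: f ≡ 0 at y ∈ {0}; g ≡ 0 at y ∈ {0}; common: {0}.
  x = 3: f ≡ 0 at y ∈ ∅; g ≡ 0 at y ∈ {1}; common: ∅.
  x = 4: f ≡ 0 at y ∈ ∅; g ≡ 0 at y ∈ {2}; common: ∅.
Collecting: common zeros = {(1, 4), (2, 0)}, so the count is 2.
Comparison with the Bézout bound: 2 ≤ 2 = deg(f)·deg(g), as expected for curves with no common component (the bound is attained).


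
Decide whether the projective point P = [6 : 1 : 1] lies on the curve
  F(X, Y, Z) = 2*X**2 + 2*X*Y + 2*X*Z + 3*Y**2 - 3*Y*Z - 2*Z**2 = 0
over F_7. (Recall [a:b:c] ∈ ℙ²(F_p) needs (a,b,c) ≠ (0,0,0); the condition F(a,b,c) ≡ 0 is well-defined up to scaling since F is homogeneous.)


F(6,1,1) ≡ 3 (mod 7); P is NOT on the curve.

Evaluate F(6, 1, 1) term-by-term (mod 7).
  2*X**2 ↦ 2·36·1·1 = 72
  2*X*Y ↦ 2·6·1·1 = 12
  2*X*Z ↦ 2·6·1·1 = 12
  3*Y**2 ↦ 3·1·1·1 = 3
  -3*Y*Z ↦ -3·1·1·1 = -3
  -2*Z**2 ↦ -2·1·1·1 = -2
Sum: F(6, 1, 1) = (72) + (12) + (12) + (3) + (-3) + (-2) = 94.
Reducing mod 7: 94 ≡ 3 (mod 7).
Since F(a, b, c) ≡ 3 ≠ 0 (mod 7), P does NOT lie on the curve.


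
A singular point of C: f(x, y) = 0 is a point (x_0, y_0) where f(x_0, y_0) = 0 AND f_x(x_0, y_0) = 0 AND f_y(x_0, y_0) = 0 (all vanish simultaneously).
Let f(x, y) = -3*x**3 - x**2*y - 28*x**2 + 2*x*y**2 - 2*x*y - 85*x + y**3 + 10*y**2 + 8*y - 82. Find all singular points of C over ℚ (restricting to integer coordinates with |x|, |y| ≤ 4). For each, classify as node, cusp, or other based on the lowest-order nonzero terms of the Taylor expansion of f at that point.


Singular points: {(-3, -1)}; classification: cusp.

Compute partial derivatives:
  f_x = -9*x**2 - 2*x*y - 56*x + 2*y**2 - 2*y - 85.
  f_y = -x**2 + 4*x*y - 2*x + 3*y**2 + 20*y + 8.
Scan x_0 ∈ {−4, ..., 4}. For each x_0, f_y(x_0, y) is a polynomial in y; find its integer roots y ∈ {−4, ..., 4}, then test f_x and f at those candidates.
  x = -4: f_y(-4, y) = 3*y**2 + 4*y; vanishes at y ∈ {0}. (-4, 0): f_x = -5 ≠ 0.
  x = -3: f_y(-3, y) = 3*y**2 + 8*y + 5; vanishes at y ∈ {-1}. (-3, -1): f_x = 0, f = 0 — SINGULAR.
  x = -2: f_y(-2, y) = 3*y**2 + 12*y + 8; no integer root y with |y| ≤ 4.
  x = -1: f_y(-1, y) = 3*y**2 + 16*y + 9; no integer root y with |y| ≤ 4.
  x = 0: f_y(0, y) = 3*y**2 + 20*y + 8; no integer root y with |y| ≤ 4.
  x = 1: f_y(1, y) = 3*y**2 + 24*y + 5; no integer root y with |y| ≤ 4.
  x = 2: f_y(2, y) = 3*y**2 + 28*y; vanishes at y ∈ {0}. (2, 0): f_x = -233 ≠ 0.
  x = 3: f_y(3, y) = 3*y**2 + 32*y - 7; no integer root y with |y| ≤ 4.
  x = 4: f_y(4, y) = 3*y**2 + 36*y - 16; no integer root y with |y| ≤ 4.
Only singular point on the grid: (-3, -1).
Classify: substitute x = -3 + u, y = -1 + v and expand: f = -3*u**3 - u**2*v + 2*u*v**2 + v**3 + v**2.
No constant or linear terms (consistent with a singular point). Quadratic part: v**2. Cubic part: -3*u**3 - u**2*v + 2*u*v**2 + v**3.
The quadratic part v**2 is a perfect square, so there is a single (double) tangent line v = 0, i.e. y = -1. Restricting the cubic part to that line (v = 0) leaves -3*u**3 ≠ 0, so f is not divisible by v and the branch is v² ≈ 3*u**3 to lowest order — this is a cusp.
Classification: cusp.


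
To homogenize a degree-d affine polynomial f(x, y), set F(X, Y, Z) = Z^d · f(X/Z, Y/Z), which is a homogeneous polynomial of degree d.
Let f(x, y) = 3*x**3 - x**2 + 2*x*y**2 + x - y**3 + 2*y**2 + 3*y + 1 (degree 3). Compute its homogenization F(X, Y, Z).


F(X, Y, Z) = 3*X**3 - X**2*Z + 2*X*Y**2 + X*Z**2 - Y**3 + 2*Y**2*Z + 3*Y*Z**2 + Z**3

deg(f) = 3.
Substitute x = X/Z, y = Y/Z into f, then multiply by Z^3.
  monomial 3·x^3·y^0 ↦ 3·X^3·Y^0·Z^0.
  monomial -1·x^2·y^0 ↦ -1·X^2·Y^0·Z^1.
  monomial 2·x^1·y^2 ↦ 2·X^1·Y^2·Z^0.
  monomial 1·x^1·y^0 ↦ 1·X^1·Y^0·Z^2.
  monomial -1·x^0·y^3 ↦ -1·X^0·Y^3·Z^0.
  monomial 2·x^0·y^2 ↦ 2·X^0·Y^2·Z^1.
  monomial 3·x^0·y^1 ↦ 3·X^0·Y^1·Z^2.
  monomial 1·x^0·y^0 ↦ 1·X^0·Y^0·Z^3.
Collecting: F(X, Y, Z) = 3*X**3 - X**2*Z + 2*X*Y**2 + X*Z**2 - Y**3 + 2*Y**2*Z + 3*Y*Z**2 + Z**3.


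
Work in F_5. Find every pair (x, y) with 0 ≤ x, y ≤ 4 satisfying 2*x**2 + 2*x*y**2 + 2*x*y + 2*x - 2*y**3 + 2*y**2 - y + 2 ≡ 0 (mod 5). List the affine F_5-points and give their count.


Affine F_5-points: {(4, 2)}; count = 1.

For each of the 25 pairs (x, y) ∈ F_5², evaluate f(x, y) mod 5. Record the zeros.
  x = 0: [0↦2, 1↦1, 2↦2, 3↦3, 4↦2]  zeros at y ∈ ∅
  x = 1: [0↦1, 1↦4, 2↦3, 3↦1, 4↦1]  zeros at y ∈ ∅
  x = 2: [0↦4, 1↦1, 2↦3, 3↦3, 4↦4]  zeros at y ∈ ∅
  x = 3: [0↦1, 1↦2, 2↦2, 3↦4, 4↦1]  zeros at y ∈ ∅
  x = 4: [0↦2, 1↦2, 2↦0, 3↦4, 4↦2]  zeros at y ∈ {2}
Collecting zeros: affine points = {(4, 2)}.
Total count |C(F_5)_aff| = 1.


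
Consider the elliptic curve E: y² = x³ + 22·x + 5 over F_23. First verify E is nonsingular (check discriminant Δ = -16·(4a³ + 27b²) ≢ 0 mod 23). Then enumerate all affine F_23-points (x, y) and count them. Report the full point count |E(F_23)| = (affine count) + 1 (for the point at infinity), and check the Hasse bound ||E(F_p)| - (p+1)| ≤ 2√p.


Affine points = {(3, 11), (3, 12), (6, 10), (6, 13), (8, 7), (8, 16), (9, 9), (9, 14), (10, 11), (10, 12), (13, 2), (13, 21), (17, 5), (17, 18), (18, 0), (20, 2), (20, 21)}; affine count = 17; |E(F_23)| = 18.

Discriminant check: Δ ∝ 4a³ + 27b² = 4·22³ + 27·5² = 4·10648 + 27·25 ≡ 4 (mod 23). Nonzero ⇒ E is nonsingular.
For each x ∈ F_23, compute rhs = x³ + 22·x + 5 mod 23, then count y ∈ F_23 with y² ≡ rhs.
  x = 0: rhs = 5, matching y values: none (0 points).
  x = 1: rhs = 5, matching y values: none (0 points).
  x = 2: rhs = 11, matching y values: none (0 points).
  x = 3: rhs = 6, matching y values: 11, 12 (2 points).
  x = 4: rhs = 19, matching y values: none (0 points).
  x = 5: rhs = 10, matching y values: none (0 points).
  x = 6: rhs = 8, matching y values: 10, 13 (2 points).
  x = 7: rhs = 19, matching y values: none (0 points).
  x = 8: rhs = 3, matching y values: 7, 16 (2 points).
  x = 9: rhs = 12, matching y values: 9, 14 (2 points).
  x = 10: rhs = 6, matching y values: 11, 12 (2 points).
  x = 11: rhs = 14, matching y values: none (0 points).
  x = 12: rhs = 19, matching y values: none (0 points).
  x = 13: rhs = 4, matching y values: 2, 21 (2 points).
  x = 14: rhs = 21, matching y values: none (0 points).
  x = 15: rhs = 7, matching y values: none (0 points).
  x = 16: rhs = 14, matching y values: none (0 points).
  x = 17: rhs = 2, matching y values: 5, 18 (2 points).
  x = 18: rhs = 0, matching y values: 0 (1 points).
  x = 19: rhs = 14, matching y values: none (0 points).
  x = 20: rhs = 4, matching y values: 2, 21 (2 points).
  x = 21: rhs = 22, matching y values: none (0 points).
  x = 22: rhs = 5, matching y values: none (0 points).
Total affine count: 17.
Full point count |E(F_23)| = 17 + 1 = 18.
Hasse bound: |18 − (23+1)| = |-6| = 6 ≤ 2√23 ≈ 9.5917 ✓.


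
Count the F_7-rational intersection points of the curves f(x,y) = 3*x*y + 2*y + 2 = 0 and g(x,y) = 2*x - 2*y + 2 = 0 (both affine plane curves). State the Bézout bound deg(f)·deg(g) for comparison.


Common zeros: ∅; count = 0; Bézout bound = 2.

deg(f) = 2, deg(g) = 1, so Bézout bound = 2.
Scan x ∈ F_7. For each x, list the y ∈ F_7 with f(x, y) ≡ 0 and those with g(x, y) ≡ 0 (mod 7); the common zeros in that column are the intersection.
  x = 0: f ≡ 0 at y ∈ {6}; g ≡ 0 at y ∈ {1}; common: ∅.
  x = 1: f ≡ 0 at y ∈ {1}; g ≡ 0 at y ∈ {2}; common: ∅.
  x = 2: f ≡ 0 at y ∈ {5}; g ≡ 0 at y ∈ {3}; common: ∅.
  x = 3: f ≡ 0 at y ∈ {3}; g ≡ 0 at y ∈ {4}; common: ∅.
  x = 4: f ≡ 0 at y ∈ ∅; g ≡ 0 at y ∈ {5}; common: ∅.
  x = 5: f ≡ 0 at y ∈ {4}; g ≡ 0 at y ∈ {6}; common: ∅.
  x = 6: f ≡ 0 at y ∈ {2}; g ≡ 0 at y ∈ {0}; common: ∅.
Collecting: common zeros = ∅, so the count is 0.
Comparison with the Bézout bound: 0 ≤ 2 = deg(f)·deg(g), as expected for curves with no common component (the affine F_7-count falls short of the bound because intersections may lie at infinity, over extension fields, or carry multiplicity).


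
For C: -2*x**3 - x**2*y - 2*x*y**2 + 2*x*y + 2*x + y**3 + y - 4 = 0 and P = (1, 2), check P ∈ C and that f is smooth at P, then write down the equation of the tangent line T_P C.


Tangent line at P: -12*x + 6*y = 0.

Step 1: f(1, 2) = 0, so P lies on C.
Step 2: partial derivatives
  f_x(x, y) = -6*x**2 - 2*x*y - 2*y**2 + 2*y + 2, f_y(x, y) = -x**2 - 4*x*y + 2*x + 3*y**2 + 1.
  f_x(P) = -12, f_y(P) = 6 (gradient nonzero, so P is smooth).
Step 3: tangent line at P: -12·(x − 1) + 6·(y − 2) = 0.
Expanding: -12*x + 6*y = 0.


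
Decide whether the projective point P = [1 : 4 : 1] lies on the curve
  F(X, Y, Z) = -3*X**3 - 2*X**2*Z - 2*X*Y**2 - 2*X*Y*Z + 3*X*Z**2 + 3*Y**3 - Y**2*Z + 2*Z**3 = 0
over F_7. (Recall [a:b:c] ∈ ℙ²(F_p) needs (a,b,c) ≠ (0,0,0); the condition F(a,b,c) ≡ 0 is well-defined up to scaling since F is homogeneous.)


F(1,4,1) ≡ 3 (mod 7); P is NOT on the curve.

Evaluate F(1, 4, 1) term-by-term (mod 7).
  -3*X**3 ↦ -3·1·1·1 = -3
  -2*X**2*Z ↦ -2·1·1·1 = -2
  -2*X*Y**2 ↦ -2·1·16·1 = -32
  -2*X*Y*Z ↦ -2·1·4·1 = -8
  3*X*Z**2 ↦ 3·1·1·1 = 3
  3*Y**3 ↦ 3·1·64·1 = 192
  -Y**2*Z ↦ -1·1·16·1 = -16
  2*Z**3 ↦ 2·1·1·1 = 2
Sum: F(1, 4, 1) = (-3) + (-2) + (-32) + (-8) + (3) + (192) + (-16) + (2) = 136.
Reducing mod 7: 136 ≡ 3 (mod 7).
Since F(a, b, c) ≡ 3 ≠ 0 (mod 7), P does NOT lie on the curve.


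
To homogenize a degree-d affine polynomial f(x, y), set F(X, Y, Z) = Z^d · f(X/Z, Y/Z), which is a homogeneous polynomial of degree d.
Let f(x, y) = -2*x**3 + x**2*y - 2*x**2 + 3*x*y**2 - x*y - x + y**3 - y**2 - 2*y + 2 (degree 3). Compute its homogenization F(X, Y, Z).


F(X, Y, Z) = -2*X**3 + X**2*Y - 2*X**2*Z + 3*X*Y**2 - X*Y*Z - X*Z**2 + Y**3 - Y**2*Z - 2*Y*Z**2 + 2*Z**3

deg(f) = 3.
Substitute x = X/Z, y = Y/Z into f, then multiply by Z^3.
  monomial -2·x^3·y^0 ↦ -2·X^3·Y^0·Z^0.
  monomial 1·x^2·y^1 ↦ 1·X^2·Y^1·Z^0.
  monomial -2·x^2·y^0 ↦ -2·X^2·Y^0·Z^1.
  monomial 3·x^1·y^2 ↦ 3·X^1·Y^2·Z^0.
  monomial -1·x^1·y^1 ↦ -1·X^1·Y^1·Z^1.
  monomial -1·x^1·y^0 ↦ -1·X^1·Y^0·Z^2.
  monomial 1·x^0·y^3 ↦ 1·X^0·Y^3·Z^0.
  monomial -1·x^0·y^2 ↦ -1·X^0·Y^2·Z^1.
  monomial -2·x^0·y^1 ↦ -2·X^0·Y^1·Z^2.
  monomial 2·x^0·y^0 ↦ 2·X^0·Y^0·Z^3.
Collecting: F(X, Y, Z) = -2*X**3 + X**2*Y - 2*X**2*Z + 3*X*Y**2 - X*Y*Z - X*Z**2 + Y**3 - Y**2*Z - 2*Y*Z**2 + 2*Z**3.


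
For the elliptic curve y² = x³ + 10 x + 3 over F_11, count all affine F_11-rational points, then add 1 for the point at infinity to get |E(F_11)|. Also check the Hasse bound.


Affine points = {(0, 5), (0, 6), (1, 5), (1, 6), (2, 3), (2, 8), (3, 4), (3, 7), (6, 2), (6, 9), (7, 3), (7, 8), (8, 1), (8, 10), (10, 5), (10, 6)}; affine count = 16; |E(F_11)| = 17.

Discriminant check: Δ ∝ 4a³ + 27b² = 4·10³ + 27·3² = 4·1000 + 27·9 ≡ 8 (mod 11). Nonzero ⇒ E is nonsingular.
For each x ∈ F_11, compute rhs = x³ + 10·x + 3 mod 11, then count y ∈ F_11 with y² ≡ rhs.
  x = 0: rhs = 3, matching y values: 5, 6 (2 points).
  x = 1: rhs = 3, matching y values: 5, 6 (2 points).
  x = 2: rhs = 9, matching y values: 3, 8 (2 points).
  x = 3: rhs = 5, matching y values: 4, 7 (2 points).
  x = 4: rhs = 8, matching y values: none (0 points).
  x = 5: rhs = 2, matching y values: none (0 points).
  x = 6: rhs = 4, matching y values: 2, 9 (2 points).
  x = 7: rhs = 9, matching y values: 3, 8 (2 points).
  x = 8: rhs = 1, matching y values: 1, 10 (2 points).
  x = 9: rhs = 8, matching y values: none (0 points).
  x = 10: rhs = 3, matching y values: 5, 6 (2 points).
Total affine count: 16.
Full point count |E(F_11)| = 16 + 1 = 17.
Hasse bound: |17 − (11+1)| = |5| = 5 ≤ 2√11 ≈ 6.6332 ✓.


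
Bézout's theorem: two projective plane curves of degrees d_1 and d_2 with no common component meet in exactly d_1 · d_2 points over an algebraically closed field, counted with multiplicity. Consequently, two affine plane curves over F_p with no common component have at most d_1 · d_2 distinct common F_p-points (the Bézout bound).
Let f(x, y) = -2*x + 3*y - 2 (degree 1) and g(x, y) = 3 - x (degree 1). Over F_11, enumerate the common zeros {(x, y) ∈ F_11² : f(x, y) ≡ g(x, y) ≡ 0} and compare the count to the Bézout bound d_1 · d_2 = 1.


Common zeros: {(3, 10)}; count = 1; Bézout bound = 1.

deg(f) = 1, deg(g) = 1, so Bézout bound = 1.
Scan x ∈ F_11. For each x, list the y ∈ F_11 with f(x, y) ≡ 0 and those with g(x, y) ≡ 0 (mod 11); the common zeros in that column are the intersection.
  x = 0: f ≡ 0 at y ∈ {8}; g ≡ 0 at y ∈ ∅; common: ∅.
  x = 1: f ≡ 0 at y ∈ {5}; g ≡ 0 at y ∈ ∅; common: ∅.
  x = 2: f ≡ 0 at y ∈ {2}; g ≡ 0 at y ∈ ∅; common: ∅.
  x = 3: f ≡ 0 at y ∈ {10}; g ≡ 0 at y ∈ {0, 1, 2, 3, 4, 5, 6, 7, 8, 9, 10}; common: {10}.
  x = 4: f ≡ 0 at y ∈ {7}; g ≡ 0 at y ∈ ∅; common: ∅.
  x = 5: f ≡ 0 at y ∈ {4}; g ≡ 0 at y ∈ ∅; common: ∅.
  x = 6: f ≡ 0 at y ∈ {1}; g ≡ 0 at y ∈ ∅; common: ∅.
  x = 7: f ≡ 0 at y ∈ {9}; g ≡ 0 at y ∈ ∅; common: ∅.
  x = 8: f ≡ 0 at y ∈ {6}; g ≡ 0 at y ∈ ∅; common: ∅.
  x = 9: f ≡ 0 at y ∈ {3}; g ≡ 0 at y ∈ ∅; common: ∅.
  x = 10: f ≡ 0 at y ∈ {0}; g ≡ 0 at y ∈ ∅; common: ∅.
Collecting: common zeros = {(3, 10)}, so the count is 1.
Comparison with the Bézout bound: 1 ≤ 1 = deg(f)·deg(g), as expected for curves with no common component (the bound is attained).


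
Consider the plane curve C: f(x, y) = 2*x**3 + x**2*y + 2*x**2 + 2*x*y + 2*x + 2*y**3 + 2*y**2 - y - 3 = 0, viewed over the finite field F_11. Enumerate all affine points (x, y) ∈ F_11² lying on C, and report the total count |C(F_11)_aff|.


Affine F_11-points: {(0, 1), (0, 3), (0, 6), (2, 7), (3, 7), (4, 0), (5, 9), (6, 3), (7, 7), (8, 3)}; count = 10.

For each of the 121 pairs (x, y) ∈ F_11², evaluate f(x, y) mod 11. Record the zeros.
  x = 0: [0↦8, 1↦0, 2↦8, 3↦0, 4↦10, 5↦6, 6↦0, 7↦4, 8↦8, 9↦2, 10↦9]  zeros at y ∈ {1, 3, 6}
  x = 1: [0↦3, 1↦9, 2↦9, 3↦4, 4↦6, 5↦5, 6↦2, 7↦9, 8↦5, 9↦2, 10↦1]  zeros at y ∈ ∅
  x = 2: [0↦3, 1↦3, 2↦8, 3↦8, 4↦4, 5↦8, 6↦10, 7↦0, 8↦1, 9↦3, 10↦7]  zeros at y ∈ {7}
  x = 3: [0↦9, 1↦5, 2↦6, 3↦2, 4↦5, 5↦5, 6↦3, 7↦0, 8↦8, 9↦6, 10↦6]  zeros at y ∈ {7}
  x = 4: [0↦0, 1↦5, 2↦4, 3↦9, 4↦10, 5↦8, 6↦4, 7↦10, 8↦5, 9↦1, 10↦10]  zeros at y ∈ {0}
  x = 5: [0↦10, 1↦4, 2↦3, 3↦8, 4↦9, 5↦7, 6↦3, 7↦9, 8↦4, 9↦0, 10↦9]  zeros at y ∈ {9}
  x = 6: [0↦7, 1↦3, 2↦4, 3↦0, 4↦3, 5↦3, 6↦1, 7↦9, 8↦6, 9↦4, 10↦4]  zeros at y ∈ {3}
  x = 7: [0↦3, 1↦3, 2↦8, 3↦8, 4↦4, 5↦8, 6↦10, 7↦0, 8↦1, 9↦3, 10↦7]  zeros at y ∈ {7}
  x = 8: [0↦10, 1↦5, 2↦5, 3↦0, 4↦2, 5↦1, 6↦9, 7↦5, 8↦1, 9↦9, 10↦8]  zeros at y ∈ {3}
  x = 9: [0↦7, 1↦10, 2↦7, 3↦10, 4↦9, 5↦5, 6↦10, 7↦3, 8↦7, 9↦1, 10↦8]  zeros at y ∈ ∅
  x = 10: [0↦6, 1↦8, 2↦4, 3↦6, 4↦4, 5↦10, 6↦3, 7↦6, 8↦9, 9↦2, 10↦8]  zeros at y ∈ ∅
Collecting zeros: affine points = {(0, 1), (0, 3), (0, 6), (2, 7), (3, 7), (4, 0), (5, 9), (6, 3), (7, 7), (8, 3)}.
Total count |C(F_11)_aff| = 10.


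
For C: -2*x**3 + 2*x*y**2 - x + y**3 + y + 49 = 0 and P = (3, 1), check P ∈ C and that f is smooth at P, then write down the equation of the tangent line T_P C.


Tangent line at P: -53*x + 16*y + 143 = 0.

Step 1: f(3, 1) = 0, so P lies on C.
Step 2: partial derivatives
  f_x(x, y) = -6*x**2 + 2*y**2 - 1, f_y(x, y) = 4*x*y + 3*y**2 + 1.
  f_x(P) = -53, f_y(P) = 16 (gradient nonzero, so P is smooth).
Step 3: tangent line at P: -53·(x − 3) + 16·(y − 1) = 0.
Expanding: -53*x + 16*y + 143 = 0.


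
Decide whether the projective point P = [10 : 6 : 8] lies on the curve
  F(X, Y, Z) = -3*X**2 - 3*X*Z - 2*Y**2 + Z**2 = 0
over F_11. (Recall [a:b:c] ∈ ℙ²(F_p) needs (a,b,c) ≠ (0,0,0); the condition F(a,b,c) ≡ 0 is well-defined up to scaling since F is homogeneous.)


F(10,6,8) ≡ 2 (mod 11); P is NOT on the curve.

Evaluate F(10, 6, 8) term-by-term (mod 11).
  -3*X**2 ↦ -3·100·1·1 = -300
  -3*X*Z ↦ -3·10·1·8 = -240
  -2*Y**2 ↦ -2·1·36·1 = -72
  Z**2 ↦ 1·1·1·64 = 64
Sum: F(10, 6, 8) = (-300) + (-240) + (-72) + (64) = -548.
Reducing mod 11: -548 ≡ 2 (mod 11).
Since F(a, b, c) ≡ 2 ≠ 0 (mod 11), P does NOT lie on the curve.


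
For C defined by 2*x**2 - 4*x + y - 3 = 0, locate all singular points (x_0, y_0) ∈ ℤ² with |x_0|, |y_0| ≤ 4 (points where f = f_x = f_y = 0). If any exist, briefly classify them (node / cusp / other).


No singular points in the scanned grid; C is smooth there.

Compute partial derivatives:
  f_x = 4*x - 4.
  f_y = 1.
f_y = 1 is a nonzero constant, so f_y never vanishes: no point (x, y) can satisfy f = f_x = f_y = 0. In particular no (x, y) ∈ {−4, ..., 4}² is singular; the curve is smooth.


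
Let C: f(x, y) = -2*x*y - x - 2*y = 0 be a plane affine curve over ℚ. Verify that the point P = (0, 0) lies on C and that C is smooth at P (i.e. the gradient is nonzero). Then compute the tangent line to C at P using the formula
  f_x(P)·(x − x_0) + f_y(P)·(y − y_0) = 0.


Tangent line at P: -x - 2*y = 0.

Step 1: f(0, 0) = 0, so P lies on C.
Step 2: partial derivatives
  f_x(x, y) = -2*y - 1, f_y(x, y) = -2*x - 2.
  f_x(P) = -1, f_y(P) = -2 (gradient nonzero, so P is smooth).
Step 3: tangent line at P: -1·(x − 0) + -2·(y − 0) = 0.
Expanding: -x - 2*y = 0.


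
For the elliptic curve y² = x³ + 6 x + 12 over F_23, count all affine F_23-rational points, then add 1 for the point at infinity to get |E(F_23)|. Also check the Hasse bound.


Affine points = {(0, 9), (0, 14), (2, 3), (2, 20), (4, 10), (4, 13), (5, 11), (5, 12), (7, 11), (7, 12), (9, 6), (9, 17), (11, 11), (11, 12), (12, 8), (12, 15), (15, 2), (15, 21), (16, 8), (16, 15), (17, 6), (17, 17), (18, 8), (18, 15), (19, 4), (19, 19), (20, 6), (20, 17)}; affine count = 28; |E(F_23)| = 29.

Discriminant check: Δ ∝ 4a³ + 27b² = 4·6³ + 27·12² = 4·216 + 27·144 ≡ 14 (mod 23). Nonzero ⇒ E is nonsingular.
For each x ∈ F_23, compute rhs = x³ + 6·x + 12 mod 23, then count y ∈ F_23 with y² ≡ rhs.
  x = 0: rhs = 12, matching y values: 9, 14 (2 points).
  x = 1: rhs = 19, matching y values: none (0 points).
  x = 2: rhs = 9, matching y values: 3, 20 (2 points).
  x = 3: rhs = 11, matching y values: none (0 points).
  x = 4: rhs = 8, matching y values: 10, 13 (2 points).
  x = 5: rhs = 6, matching y values: 11, 12 (2 points).
  x = 6: rhs = 11, matching y values: none (0 points).
  x = 7: rhs = 6, matching y values: 11, 12 (2 points).
  x = 8: rhs = 20, matching y values: none (0 points).
  x = 9: rhs = 13, matching y values: 6, 17 (2 points).
  x = 10: rhs = 14, matching y values: none (0 points).
  x = 11: rhs = 6, matching y values: 11, 12 (2 points).
  x = 12: rhs = 18, matching y values: 8, 15 (2 points).
  x = 13: rhs = 10, matching y values: none (0 points).
  x = 14: rhs = 11, matching y values: none (0 points).
  x = 15: rhs = 4, matching y values: 2, 21 (2 points).
  x = 16: rhs = 18, matching y values: 8, 15 (2 points).
  x = 17: rhs = 13, matching y values: 6, 17 (2 points).
  x = 18: rhs = 18, matching y values: 8, 15 (2 points).
  x = 19: rhs = 16, matching y values: 4, 19 (2 points).
  x = 20: rhs = 13, matching y values: 6, 17 (2 points).
  x = 21: rhs = 15, matching y values: none (0 points).
  x = 22: rhs = 5, matching y values: none (0 points).
Total affine count: 28.
Full point count |E(F_23)| = 28 + 1 = 29.
Hasse bound: |29 − (23+1)| = |5| = 5 ≤ 2√23 ≈ 9.5917 ✓.


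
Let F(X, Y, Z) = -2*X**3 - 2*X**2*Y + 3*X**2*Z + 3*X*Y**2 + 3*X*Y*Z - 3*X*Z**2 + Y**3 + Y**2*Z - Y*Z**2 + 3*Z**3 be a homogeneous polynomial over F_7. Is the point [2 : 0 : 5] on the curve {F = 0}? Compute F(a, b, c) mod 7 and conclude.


F(2,0,5) ≡ 3 (mod 7); P is NOT on the curve.

Evaluate F(2, 0, 5) term-by-term (mod 7).
  -2*X**3 ↦ -2·8·1·1 = -16
  -2*X**2*Y ↦ -2·4·0·1 = 0
  3*X**2*Z ↦ 3·4·1·5 = 60
  3*X*Y**2 ↦ 3·2·0·1 = 0
  3*X*Y*Z ↦ 3·2·0·5 = 0
  -3*X*Z**2 ↦ -3·2·1·25 = -150
  Y**3 ↦ 1·1·0·1 = 0
  Y**2*Z ↦ 1·1·0·5 = 0
  -Y*Z**2 ↦ -1·1·0·25 = 0
  3*Z**3 ↦ 3·1·1·125 = 375
Sum: F(2, 0, 5) = (-16) + (0) + (60) + (0) + (0) + (-150) + (0) + (0) + (0) + (375) = 269.
Reducing mod 7: 269 ≡ 3 (mod 7).
Since F(a, b, c) ≡ 3 ≠ 0 (mod 7), P does NOT lie on the curve.


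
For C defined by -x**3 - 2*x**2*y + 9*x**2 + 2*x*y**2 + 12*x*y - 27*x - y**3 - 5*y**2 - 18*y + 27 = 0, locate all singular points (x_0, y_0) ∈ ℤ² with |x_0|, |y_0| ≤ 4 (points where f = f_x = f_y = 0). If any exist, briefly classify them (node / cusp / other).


Singular points: {(3, 0)}; classification: cusp.

Compute partial derivatives:
  f_x = -3*x**2 - 4*x*y + 18*x + 2*y**2 + 12*y - 27.
  f_y = -2*x**2 + 4*x*y + 12*x - 3*y**2 - 10*y - 18.
Scan x_0 ∈ {−4, ..., 4}. For each x_0, f_y(x_0, y) is a polynomial in y; find its integer roots y ∈ {−4, ..., 4}, then test f_x and f at those candidates.
  x = -4: f_y(-4, y) = -3*y**2 - 26*y - 98; no integer root y with |y| ≤ 4.
  x = -3: f_y(-3, y) = -3*y**2 - 22*y - 72; no integer root y with |y| ≤ 4.
  x = -2: f_y(-2, y) = -3*y**2 - 18*y - 50; no integer root y with |y| ≤ 4.
  x = -1: f_y(-1, y) = -3*y**2 - 14*y - 32; no integer root y with |y| ≤ 4.
  x = 0: f_y(0, y) = -3*y**2 - 10*y - 18; no integer root y with |y| ≤ 4.
  x = 1: f_y(1, y) = -3*y**2 - 6*y - 8; no integer root y with |y| ≤ 4.
  x = 2: f_y(2, y) = -3*y**2 - 2*y - 2; no integer root y with |y| ≤ 4.
  x = 3: f_y(3, y) = -3*y**2 + 2*y; vanishes at y ∈ {0}. (3, 0): f_x = 0, f = 0 — SINGULAR.
  x = 4: f_y(4, y) = -3*y**2 + 6*y - 2; no integer root y with |y| ≤ 4.
Only singular point on the grid: (3, 0).
Classify: substitute x = 3 + u, y = 0 + v and expand: f = -u**3 - 2*u**2*v + 2*u*v**2 - v**3 + v**2.
No constant or linear terms (consistent with a singular point). Quadratic part: v**2. Cubic part: -u**3 - 2*u**2*v + 2*u*v**2 - v**3.
The quadratic part v**2 is a perfect square, so there is a single (double) tangent line v = 0, i.e. y = 0. Restricting the cubic part to that line (v = 0) leaves -u**3 ≠ 0, so f is not divisible by v and the branch is v² ≈ u**3 to lowest order — this is a cusp.
Classification: cusp.


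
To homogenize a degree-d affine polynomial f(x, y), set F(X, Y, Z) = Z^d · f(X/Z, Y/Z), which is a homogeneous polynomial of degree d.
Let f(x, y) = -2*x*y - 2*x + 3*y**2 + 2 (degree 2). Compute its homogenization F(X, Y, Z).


F(X, Y, Z) = -2*X*Y - 2*X*Z + 3*Y**2 + 2*Z**2

deg(f) = 2.
Substitute x = X/Z, y = Y/Z into f, then multiply by Z^2.
  monomial -2·x^1·y^1 ↦ -2·X^1·Y^1·Z^0.
  monomial -2·x^1·y^0 ↦ -2·X^1·Y^0·Z^1.
  monomial 3·x^0·y^2 ↦ 3·X^0·Y^2·Z^0.
  monomial 2·x^0·y^0 ↦ 2·X^0·Y^0·Z^2.
Collecting: F(X, Y, Z) = -2*X*Y - 2*X*Z + 3*Y**2 + 2*Z**2.


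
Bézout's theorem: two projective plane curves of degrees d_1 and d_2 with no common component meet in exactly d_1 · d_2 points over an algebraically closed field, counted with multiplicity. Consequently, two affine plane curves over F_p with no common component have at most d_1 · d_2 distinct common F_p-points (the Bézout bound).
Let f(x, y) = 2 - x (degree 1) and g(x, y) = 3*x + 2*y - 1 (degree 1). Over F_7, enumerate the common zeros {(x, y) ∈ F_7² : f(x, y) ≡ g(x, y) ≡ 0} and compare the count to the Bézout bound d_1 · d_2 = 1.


Common zeros: {(2, 1)}; count = 1; Bézout bound = 1.

deg(f) = 1, deg(g) = 1, so Bézout bound = 1.
Scan x ∈ F_7. For each x, list the y ∈ F_7 with f(x, y) ≡ 0 and those with g(x, y) ≡ 0 (mod 7); the common zeros in that column are the intersection.
  x = 0: f ≡ 0 at y ∈ ∅; g ≡ 0 at y ∈ {4}; common: ∅.
  x = 1: f ≡ 0 at y ∈ ∅; g ≡ 0 at y ∈ {6}; common: ∅.
  x = 2: f ≡ 0 at y ∈ {0, 1, 2, 3, 4, 5, 6}; g ≡ 0 at y ∈ {1}; common: {1}.
  x = 3: f ≡ 0 at y ∈ ∅; g ≡ 0 at y ∈ {3}; common: ∅.
  x = 4: f ≡ 0 at y ∈ ∅; g ≡ 0 at y ∈ {5}; common: ∅.
  x = 5: f ≡ 0 at y ∈ ∅; g ≡ 0 at y ∈ {0}; common: ∅.
  x = 6: f ≡ 0 at y ∈ ∅; g ≡ 0 at y ∈ {2}; common: ∅.
Collecting: common zeros = {(2, 1)}, so the count is 1.
Comparison with the Bézout bound: 1 ≤ 1 = deg(f)·deg(g), as expected for curves with no common component (the bound is attained).


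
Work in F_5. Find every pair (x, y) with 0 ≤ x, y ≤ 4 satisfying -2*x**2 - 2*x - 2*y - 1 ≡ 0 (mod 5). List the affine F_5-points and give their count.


Affine F_5-points: {(0, 2), (1, 0), (2, 1), (3, 0), (4, 2)}; count = 5.

For each of the 25 pairs (x, y) ∈ F_5², evaluate f(x, y) mod 5. Record the zeros.
  x = 0: [0↦4, 1↦2, 2↦0, 3↦3, 4↦1]  zeros at y ∈ {2}
  x = 1: [0↦0, 1↦3, 2↦1, 3↦4, 4↦2]  zeros at y ∈ {0}
  x = 2: [0↦2, 1↦0, 2↦3, 3↦1, 4↦4]  zeros at y ∈ {1}
  x = 3: [0↦0, 1↦3, 2↦1, 3↦4, 4↦2]  zeros at y ∈ {0}
  x = 4: [0↦4, 1↦2, 2↦0, 3↦3, 4↦1]  zeros at y ∈ {2}
Collecting zeros: affine points = {(0, 2), (1, 0), (2, 1), (3, 0), (4, 2)}.
Total count |C(F_5)_aff| = 5.


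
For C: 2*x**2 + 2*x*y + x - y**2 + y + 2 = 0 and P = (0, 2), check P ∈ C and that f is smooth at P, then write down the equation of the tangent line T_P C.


Tangent line at P: 5*x - 3*y + 6 = 0.

Step 1: f(0, 2) = 0, so P lies on C.
Step 2: partial derivatives
  f_x(x, y) = 4*x + 2*y + 1, f_y(x, y) = 2*x - 2*y + 1.
  f_x(P) = 5, f_y(P) = -3 (gradient nonzero, so P is smooth).
Step 3: tangent line at P: 5·(x − 0) + -3·(y − 2) = 0.
Expanding: 5*x - 3*y + 6 = 0.


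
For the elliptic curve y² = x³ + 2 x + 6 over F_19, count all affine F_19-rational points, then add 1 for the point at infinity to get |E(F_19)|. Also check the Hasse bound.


Affine points = {(0, 5), (0, 14), (1, 3), (1, 16), (3, 1), (3, 18), (6, 5), (6, 14), (10, 0), (13, 5), (13, 14), (14, 2), (14, 17), (16, 7), (16, 12)}; affine count = 15; |E(F_19)| = 16.

Discriminant check: Δ ∝ 4a³ + 27b² = 4·2³ + 27·6² = 4·8 + 27·36 ≡ 16 (mod 19). Nonzero ⇒ E is nonsingular.
For each x ∈ F_19, compute rhs = x³ + 2·x + 6 mod 19, then count y ∈ F_19 with y² ≡ rhs.
  x = 0: rhs = 6, matching y values: 5, 14 (2 points).
  x = 1: rhs = 9, matching y values: 3, 16 (2 points).
  x = 2: rhs = 18, matching y values: none (0 points).
  x = 3: rhs = 1, matching y values: 1, 18 (2 points).
  x = 4: rhs = 2, matching y values: none (0 points).
  x = 5: rhs = 8, matching y values: none (0 points).
  x = 6: rhs = 6, matching y values: 5, 14 (2 points).
  x = 7: rhs = 2, matching y values: none (0 points).
  x = 8: rhs = 2, matching y values: none (0 points).
  x = 9: rhs = 12, matching y values: none (0 points).
  x = 10: rhs = 0, matching y values: 0 (1 points).
  x = 11: rhs = 10, matching y values: none (0 points).
  x = 12: rhs = 10, matching y values: none (0 points).
  x = 13: rhs = 6, matching y values: 5, 14 (2 points).
  x = 14: rhs = 4, matching y values: 2, 17 (2 points).
  x = 15: rhs = 10, matching y values: none (0 points).
  x = 16: rhs = 11, matching y values: 7, 12 (2 points).
  x = 17: rhs = 13, matching y values: none (0 points).
  x = 18: rhs = 3, matching y values: none (0 points).
Total affine count: 15.
Full point count |E(F_19)| = 15 + 1 = 16.
Hasse bound: |16 − (19+1)| = |-4| = 4 ≤ 2√19 ≈ 8.7178 ✓.


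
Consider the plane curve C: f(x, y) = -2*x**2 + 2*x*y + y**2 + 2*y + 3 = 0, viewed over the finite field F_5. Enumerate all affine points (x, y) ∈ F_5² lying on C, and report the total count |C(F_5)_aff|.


Affine F_5-points: {(2, 0), (2, 4), (3, 0), (3, 2), (4, 2), (4, 3)}; count = 6.

For each of the 25 pairs (x, y) ∈ F_5², evaluate f(x, y) mod 5. Record the zeros.
  x = 0: [0↦3, 1↦1, 2↦1, 3↦3, 4↦2]  zeros at y ∈ ∅
  x = 1: [0↦1, 1↦1, 2↦3, 3↦2, 4↦3]  zeros at y ∈ ∅
  x = 2: [0↦0, 1↦2, 2↦1, 3↦2, 4↦0]  zeros at y ∈ {0, 4}
  x = 3: [0↦0, 1↦4, 2↦0, 3↦3, 4↦3]  zeros at y ∈ {0, 2}
  x = 4: [0↦1, 1↦2, 2↦0, 3↦0, 4↦2]  zeros at y ∈ {2, 3}
Collecting zeros: affine points = {(2, 0), (2, 4), (3, 0), (3, 2), (4, 2), (4, 3)}.
Total count |C(F_5)_aff| = 6.


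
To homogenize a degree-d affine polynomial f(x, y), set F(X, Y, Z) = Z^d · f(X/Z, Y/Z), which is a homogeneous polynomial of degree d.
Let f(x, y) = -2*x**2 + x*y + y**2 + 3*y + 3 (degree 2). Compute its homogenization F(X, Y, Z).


F(X, Y, Z) = -2*X**2 + X*Y + Y**2 + 3*Y*Z + 3*Z**2

deg(f) = 2.
Substitute x = X/Z, y = Y/Z into f, then multiply by Z^2.
  monomial -2·x^2·y^0 ↦ -2·X^2·Y^0·Z^0.
  monomial 1·x^1·y^1 ↦ 1·X^1·Y^1·Z^0.
  monomial 1·x^0·y^2 ↦ 1·X^0·Y^2·Z^0.
  monomial 3·x^0·y^1 ↦ 3·X^0·Y^1·Z^1.
  monomial 3·x^0·y^0 ↦ 3·X^0·Y^0·Z^2.
Collecting: F(X, Y, Z) = -2*X**2 + X*Y + Y**2 + 3*Y*Z + 3*Z**2.


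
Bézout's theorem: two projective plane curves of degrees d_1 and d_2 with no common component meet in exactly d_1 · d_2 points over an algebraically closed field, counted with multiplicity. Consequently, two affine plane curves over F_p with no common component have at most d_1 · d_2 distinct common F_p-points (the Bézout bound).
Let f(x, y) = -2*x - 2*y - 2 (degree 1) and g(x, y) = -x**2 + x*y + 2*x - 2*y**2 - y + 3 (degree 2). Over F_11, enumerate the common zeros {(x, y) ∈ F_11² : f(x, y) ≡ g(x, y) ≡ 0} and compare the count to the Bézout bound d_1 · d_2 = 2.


Common zeros: {(6, 4), (10, 0)}; count = 2; Bézout bound = 2.

deg(f) = 1, deg(g) = 2, so Bézout bound = 2.
Scan x ∈ F_11. For each x, list the y ∈ F_11 with f(x, y) ≡ 0 and those with g(x, y) ≡ 0 (mod 11); the common zeros in that column are the intersection.
  x = 0: f ≡ 0 at y ∈ {10}; g ≡ 0 at y ∈ {1, 4}; common: ∅.
  x = 1: f ≡ 0 at y ∈ {9}; g ≡ 0 at y ∈ ∅; common: ∅.
  x = 2: f ≡ 0 at y ∈ {8}; g ≡ 0 at y ∈ {7, 10}; common: ∅.
  x = 3: f ≡ 0 at y ∈ {7}; g ≡ 0 at y ∈ {0, 1}; common: ∅.
  x = 4: f ≡ 0 at y ∈ {6}; g ≡ 0 at y ∈ ∅; common: ∅.
  x = 5: f ≡ 0 at y ∈ {5}; g ≡ 0 at y ∈ ∅; common: ∅.
  x = 6: f ≡ 0 at y ∈ {4}; g ≡ 0 at y ∈ {4}; common: {4}.
  x = 7: f ≡ 0 at y ∈ {3}; g ≡ 0 at y ∈ {7}; common: ∅.
  x = 8: f ≡ 0 at y ∈ {2}; g ≡ 0 at y ∈ ∅; common: ∅.
  x = 9: f ≡ 0 at y ∈ {1}; g ≡ 0 at y ∈ ∅; common: ∅.
  x = 10: f ≡ 0 at y ∈ {0}; g ≡ 0 at y ∈ {0, 10}; common: {0}.
Collecting: common zeros = {(6, 4), (10, 0)}, so the count is 2.
Comparison with the Bézout bound: 2 ≤ 2 = deg(f)·deg(g), as expected for curves with no common component (the bound is attained).


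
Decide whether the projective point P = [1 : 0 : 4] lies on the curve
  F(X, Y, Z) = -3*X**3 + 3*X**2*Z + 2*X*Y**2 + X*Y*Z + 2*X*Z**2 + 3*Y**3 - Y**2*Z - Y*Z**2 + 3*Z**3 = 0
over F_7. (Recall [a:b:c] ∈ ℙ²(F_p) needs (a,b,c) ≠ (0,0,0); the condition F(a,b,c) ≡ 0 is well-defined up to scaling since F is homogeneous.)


F(1,0,4) ≡ 2 (mod 7); P is NOT on the curve.

Evaluate F(1, 0, 4) term-by-term (mod 7).
  -3*X**3 ↦ -3·1·1·1 = -3
  3*X**2*Z ↦ 3·1·1·4 = 12
  2*X*Y**2 ↦ 2·1·0·1 = 0
  X*Y*Z ↦ 1·1·0·4 = 0
  2*X*Z**2 ↦ 2·1·1·16 = 32
  3*Y**3 ↦ 3·1·0·1 = 0
  -Y**2*Z ↦ -1·1·0·4 = 0
  -Y*Z**2 ↦ -1·1·0·16 = 0
  3*Z**3 ↦ 3·1·1·64 = 192
Sum: F(1, 0, 4) = (-3) + (12) + (0) + (0) + (32) + (0) + (0) + (0) + (192) = 233.
Reducing mod 7: 233 ≡ 2 (mod 7).
Since F(a, b, c) ≡ 2 ≠ 0 (mod 7), P does NOT lie on the curve.


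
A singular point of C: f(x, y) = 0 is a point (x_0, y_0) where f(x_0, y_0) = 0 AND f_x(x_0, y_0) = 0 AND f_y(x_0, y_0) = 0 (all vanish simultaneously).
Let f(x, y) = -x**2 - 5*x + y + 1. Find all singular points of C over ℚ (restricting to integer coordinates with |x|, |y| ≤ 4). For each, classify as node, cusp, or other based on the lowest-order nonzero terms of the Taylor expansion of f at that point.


No singular points in the scanned grid; C is smooth there.

Compute partial derivatives:
  f_x = -2*x - 5.
  f_y = 1.
f_y = 1 is a nonzero constant, so f_y never vanishes: no point (x, y) can satisfy f = f_x = f_y = 0. In particular no (x, y) ∈ {−4, ..., 4}² is singular; the curve is smooth.


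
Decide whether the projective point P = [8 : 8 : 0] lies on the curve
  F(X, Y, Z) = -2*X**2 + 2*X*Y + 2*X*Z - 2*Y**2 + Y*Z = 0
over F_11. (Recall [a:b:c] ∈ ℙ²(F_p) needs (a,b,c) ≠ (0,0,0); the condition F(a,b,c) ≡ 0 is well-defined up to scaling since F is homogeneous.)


F(8,8,0) ≡ 4 (mod 11); P is NOT on the curve.

Evaluate F(8, 8, 0) term-by-term (mod 11).
  -2*X**2 ↦ -2·64·1·1 = -128
  2*X*Y ↦ 2·8·8·1 = 128
  2*X*Z ↦ 2·8·1·0 = 0
  -2*Y**2 ↦ -2·1·64·1 = -128
  Y*Z ↦ 1·1·8·0 = 0
Sum: F(8, 8, 0) = (-128) + (128) + (0) + (-128) + (0) = -128.
Reducing mod 11: -128 ≡ 4 (mod 11).
Since F(a, b, c) ≡ 4 ≠ 0 (mod 11), P does NOT lie on the curve.


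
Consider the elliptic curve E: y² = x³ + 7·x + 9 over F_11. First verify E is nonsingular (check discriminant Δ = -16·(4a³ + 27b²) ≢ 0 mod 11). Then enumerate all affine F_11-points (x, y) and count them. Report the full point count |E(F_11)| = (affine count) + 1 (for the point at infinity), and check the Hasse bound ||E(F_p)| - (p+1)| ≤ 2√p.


Affine points = {(0, 3), (0, 8), (2, 3), (2, 8), (5, 2), (5, 9), (6, 5), (6, 6), (7, 4), (7, 7), (8, 4), (8, 7), (9, 3), (9, 8), (10, 1), (10, 10)}; affine count = 16; |E(F_11)| = 17.

Discriminant check: Δ ∝ 4a³ + 27b² = 4·7³ + 27·9² = 4·343 + 27·81 ≡ 6 (mod 11). Nonzero ⇒ E is nonsingular.
For each x ∈ F_11, compute rhs = x³ + 7·x + 9 mod 11, then count y ∈ F_11 with y² ≡ rhs.
  x = 0: rhs = 9, matching y values: 3, 8 (2 points).
  x = 1: rhs = 6, matching y values: none (0 points).
  x = 2: rhs = 9, matching y values: 3, 8 (2 points).
  x = 3: rhs = 2, matching y values: none (0 points).
  x = 4: rhs = 2, matching y values: none (0 points).
  x = 5: rhs = 4, matching y values: 2, 9 (2 points).
  x = 6: rhs = 3, matching y values: 5, 6 (2 points).
  x = 7: rhs = 5, matching y values: 4, 7 (2 points).
  x = 8: rhs = 5, matching y values: 4, 7 (2 points).
  x = 9: rhs = 9, matching y values: 3, 8 (2 points).
  x = 10: rhs = 1, matching y values: 1, 10 (2 points).
Total affine count: 16.
Full point count |E(F_11)| = 16 + 1 = 17.
Hasse bound: |17 − (11+1)| = |5| = 5 ≤ 2√11 ≈ 6.6332 ✓.


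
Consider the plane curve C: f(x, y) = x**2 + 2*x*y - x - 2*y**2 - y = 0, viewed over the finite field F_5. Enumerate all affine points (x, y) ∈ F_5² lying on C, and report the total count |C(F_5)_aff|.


Affine F_5-points: {(0, 0), (0, 2), (1, 0), (1, 3), (2, 2), (4, 3)}; count = 6.

For each of the 25 pairs (x, y) ∈ F_5², evaluate f(x, y) mod 5. Record the zeros.
  x = 0: [0↦0, 1↦2, 2↦0, 3↦4, 4↦4]  zeros at y ∈ {0, 2}
  x = 1: [0↦0, 1↦4, 2↦4, 3↦0, 4↦2]  zeros at y ∈ {0, 3}
  x = 2: [0↦2, 1↦3, 2↦0, 3↦3, 4↦2]  zeros at y ∈ {2}
  x = 3: [0↦1, 1↦4, 2↦3, 3↦3, 4↦4]  zeros at y ∈ ∅
  x = 4: [0↦2, 1↦2, 2↦3, 3↦0, 4↦3]  zeros at y ∈ {3}
Collecting zeros: affine points = {(0, 0), (0, 2), (1, 0), (1, 3), (2, 2), (4, 3)}.
Total count |C(F_5)_aff| = 6.


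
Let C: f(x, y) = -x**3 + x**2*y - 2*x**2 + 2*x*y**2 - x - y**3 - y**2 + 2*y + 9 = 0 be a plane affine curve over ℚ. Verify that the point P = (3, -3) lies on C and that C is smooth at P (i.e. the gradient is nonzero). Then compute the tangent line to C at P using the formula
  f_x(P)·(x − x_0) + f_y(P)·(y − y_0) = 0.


Tangent line at P: -40*x - 46*y - 18 = 0.

Step 1: f(3, -3) = 0, so P lies on C.
Step 2: partial derivatives
  f_x(x, y) = -3*x**2 + 2*x*y - 4*x + 2*y**2 - 1, f_y(x, y) = x**2 + 4*x*y - 3*y**2 - 2*y + 2.
  f_x(P) = -40, f_y(P) = -46 (gradient nonzero, so P is smooth).
Step 3: tangent line at P: -40·(x − 3) + -46·(y − -3) = 0.
Expanding: -40*x - 46*y - 18 = 0.


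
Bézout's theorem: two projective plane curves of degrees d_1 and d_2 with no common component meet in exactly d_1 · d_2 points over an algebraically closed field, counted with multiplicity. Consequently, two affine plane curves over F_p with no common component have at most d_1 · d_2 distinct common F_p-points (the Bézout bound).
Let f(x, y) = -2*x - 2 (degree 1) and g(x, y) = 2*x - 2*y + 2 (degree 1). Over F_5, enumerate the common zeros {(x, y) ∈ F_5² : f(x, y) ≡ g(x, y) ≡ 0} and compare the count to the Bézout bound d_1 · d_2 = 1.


Common zeros: {(4, 0)}; count = 1; Bézout bound = 1.

deg(f) = 1, deg(g) = 1, so Bézout bound = 1.
Scan x ∈ F_5. For each x, list the y ∈ F_5 with f(x, y) ≡ 0 and those with g(x, y) ≡ 0 (mod 5); the common zeros in that column are the intersection.
  x = 0: f ≡ 0 at y ∈ ∅; g ≡ 0 at y ∈ {1}; common: ∅.
  x = 1: f ≡ 0 at y ∈ ∅; g ≡ 0 at y ∈ {2}; common: ∅.
  x = 2: f ≡ 0 at y ∈ ∅; g ≡ 0 at y ∈ {3}; common: ∅.
  x = 3: f ≡ 0 at y ∈ ∅; g ≡ 0 at y ∈ {4}; common: ∅.
  x = 4: f ≡ 0 at y ∈ {0, 1, 2, 3, 4}; g ≡ 0 at y ∈ {0}; common: {0}.
Collecting: common zeros = {(4, 0)}, so the count is 1.
Comparison with the Bézout bound: 1 ≤ 1 = deg(f)·deg(g), as expected for curves with no common component (the bound is attained).
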